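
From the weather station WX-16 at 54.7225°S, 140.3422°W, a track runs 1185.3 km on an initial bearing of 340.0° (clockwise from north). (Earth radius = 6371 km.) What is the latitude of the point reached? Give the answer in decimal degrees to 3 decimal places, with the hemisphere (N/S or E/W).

44.579°S

δ = d/R = 1185.3/6371 = 0.186046 rad
φ₂ = arcsin(sin φ₁ cos δ + cos φ₁ sin δ cos θ)
   = arcsin(-0.81636·0.98274 + 0.57754·0.18497·0.93969) = -44.57880°
λ₂ = λ₁ + atan2(sin θ sin δ cos φ₁, cos δ − sin φ₁ sin φ₂) = -145.43791°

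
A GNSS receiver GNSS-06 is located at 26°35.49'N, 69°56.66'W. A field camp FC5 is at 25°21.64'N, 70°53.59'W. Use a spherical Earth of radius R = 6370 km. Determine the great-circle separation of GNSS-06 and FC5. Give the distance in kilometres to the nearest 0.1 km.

166.5 km

GNSS-06: φ = +26.59150°, λ = -69.94433°
FC5: φ = +25.36067°, λ = -70.89317°
Δφ = -1.2308°,  Δλ = -0.9488°
a = sin²(Δφ/2) + cos φ₁ cos φ₂ sin²(Δλ/2) = 0.000171
c = 2·arcsin(√a) = 0.026136 rad = 1.4975°
d = R·c = 6370 × 0.026136 = 166.5 km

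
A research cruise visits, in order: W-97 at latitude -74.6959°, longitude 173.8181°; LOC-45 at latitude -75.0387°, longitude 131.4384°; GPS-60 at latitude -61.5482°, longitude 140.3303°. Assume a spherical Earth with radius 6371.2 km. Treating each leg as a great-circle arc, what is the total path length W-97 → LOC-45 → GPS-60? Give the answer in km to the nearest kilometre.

2745 km

W-97→LOC-45: c = 0.189086 rad, d = 1204.70 km
LOC-45→GPS-60: c = 0.241709 rad, d = 1539.97 km
Total = 1204.70 + 1539.97 = 2744.68 km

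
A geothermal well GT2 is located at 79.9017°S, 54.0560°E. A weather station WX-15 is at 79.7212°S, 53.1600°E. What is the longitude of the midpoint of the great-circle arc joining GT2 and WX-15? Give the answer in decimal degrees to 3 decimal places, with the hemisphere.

53.604°E

Bx = cos φ₂ cos Δλ = 0.178416,  By = cos φ₂ sin Δλ = -0.002790
φₘ = atan2(sin φ₁ + sin φ₂, √((cos φ₁ + Bx)² + By²)) = -79.81175°
λₘ = λ₁ + atan2(By, cos φ₁ + Bx) = 53.60407°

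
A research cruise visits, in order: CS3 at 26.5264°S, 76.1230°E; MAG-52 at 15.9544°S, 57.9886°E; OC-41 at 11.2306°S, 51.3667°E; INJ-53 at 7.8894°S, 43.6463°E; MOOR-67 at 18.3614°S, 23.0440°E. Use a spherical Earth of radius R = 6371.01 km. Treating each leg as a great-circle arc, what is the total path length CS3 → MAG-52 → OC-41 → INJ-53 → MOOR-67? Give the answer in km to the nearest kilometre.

6537 km

CS3→MAG-52: c = 0.347300 rad, d = 2212.65 km
MAG-52→OC-41: c = 0.139312 rad, d = 887.56 km
OC-41→INJ-53: c = 0.145087 rad, d = 924.35 km
INJ-53→MOOR-67: c = 0.394419 rad, d = 2512.85 km
Total = 2212.65 + 887.56 + 924.35 + 2512.85 = 6537.41 km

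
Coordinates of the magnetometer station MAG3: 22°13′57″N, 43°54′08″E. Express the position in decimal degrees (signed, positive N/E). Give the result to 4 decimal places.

+22.2325°, +43.9022°

lat: 22.2325° N → +22.2325°
lon: 43.9022° E → +43.9022°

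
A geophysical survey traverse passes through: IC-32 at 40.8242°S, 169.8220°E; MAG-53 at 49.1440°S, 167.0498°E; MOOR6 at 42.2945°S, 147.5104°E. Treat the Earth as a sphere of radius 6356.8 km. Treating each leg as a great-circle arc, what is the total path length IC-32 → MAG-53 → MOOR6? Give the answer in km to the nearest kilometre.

2635 km

IC-32→MAG-53: c = 0.149158 rad, d = 948.17 km
MAG-53→MOOR6: c = 0.265364 rad, d = 1686.87 km
Total = 948.17 + 1686.87 = 2635.04 km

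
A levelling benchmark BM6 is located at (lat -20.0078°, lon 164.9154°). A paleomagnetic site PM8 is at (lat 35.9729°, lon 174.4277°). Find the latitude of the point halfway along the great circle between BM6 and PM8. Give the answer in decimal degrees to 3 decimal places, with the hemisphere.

8.010°N

Bx = cos φ₂ cos Δλ = 0.798167,  By = cos φ₂ sin Δλ = 0.133744
φₘ = atan2(sin φ₁ + sin φ₂, √((cos φ₁ + Bx)² + By²)) = 8.00962°
λₘ = λ₁ + atan2(By, cos φ₁ + Bx) = 169.31626°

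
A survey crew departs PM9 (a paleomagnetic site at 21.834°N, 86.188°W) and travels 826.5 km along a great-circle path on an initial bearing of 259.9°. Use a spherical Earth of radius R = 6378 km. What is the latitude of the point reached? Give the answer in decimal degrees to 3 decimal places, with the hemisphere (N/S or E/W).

δ = d/R = 826.5/6378 = 0.129586 rad
φ₂ = arcsin(sin φ₁ cos δ + cos φ₁ sin δ cos θ)
   = arcsin(0.37192·0.99162 + 0.92827·0.12922·-0.17537) = 20.35064°
λ₂ = λ₁ + atan2(sin θ sin δ cos φ₁, cos δ − sin φ₁ sin φ₂) = -93.98656°

20.351°N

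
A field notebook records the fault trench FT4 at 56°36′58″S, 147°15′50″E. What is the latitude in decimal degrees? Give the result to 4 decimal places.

56° + 36′/60 + 58″/3600 = 56 + 0.60000 + 0.01611 = 56.6161°

56.6161°S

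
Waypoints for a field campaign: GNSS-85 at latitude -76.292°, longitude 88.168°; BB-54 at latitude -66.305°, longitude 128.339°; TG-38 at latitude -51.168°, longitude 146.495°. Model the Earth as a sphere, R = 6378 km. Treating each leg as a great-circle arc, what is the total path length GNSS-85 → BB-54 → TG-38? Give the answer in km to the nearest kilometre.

3723 km

GNSS-85→BB-54: c = 0.275152 rad, d = 1754.92 km
BB-54→TG-38: c = 0.308605 rad, d = 1968.28 km
Total = 1754.92 + 1968.28 = 3723.20 km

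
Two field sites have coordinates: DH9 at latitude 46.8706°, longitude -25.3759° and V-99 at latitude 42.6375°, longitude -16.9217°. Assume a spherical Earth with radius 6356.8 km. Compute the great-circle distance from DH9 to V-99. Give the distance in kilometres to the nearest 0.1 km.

814.3 km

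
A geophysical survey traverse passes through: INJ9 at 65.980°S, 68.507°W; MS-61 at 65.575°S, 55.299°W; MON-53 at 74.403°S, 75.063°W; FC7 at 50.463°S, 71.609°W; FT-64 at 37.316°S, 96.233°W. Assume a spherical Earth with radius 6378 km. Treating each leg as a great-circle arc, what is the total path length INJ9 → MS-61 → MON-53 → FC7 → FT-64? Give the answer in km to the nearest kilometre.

6938 km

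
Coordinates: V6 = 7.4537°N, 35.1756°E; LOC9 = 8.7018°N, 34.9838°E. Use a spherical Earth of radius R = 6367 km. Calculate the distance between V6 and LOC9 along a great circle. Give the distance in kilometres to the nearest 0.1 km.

Δφ = 1.2481°,  Δλ = -0.1918°
a = sin²(Δφ/2) + cos φ₁ cos φ₂ sin²(Δλ/2) = 0.000121
c = 2·arcsin(√a) = 0.022034 rad = 1.2625°
d = R·c = 6367 × 0.022034 = 140.3 km

140.3 km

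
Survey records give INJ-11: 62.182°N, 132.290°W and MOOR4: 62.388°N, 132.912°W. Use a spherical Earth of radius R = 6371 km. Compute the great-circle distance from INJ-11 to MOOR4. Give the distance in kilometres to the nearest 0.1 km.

39.5 km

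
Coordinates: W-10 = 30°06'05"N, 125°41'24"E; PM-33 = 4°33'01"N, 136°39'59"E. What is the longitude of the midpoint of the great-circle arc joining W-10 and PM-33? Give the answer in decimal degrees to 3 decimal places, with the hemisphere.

W-10: φ = +30.10139°, λ = +125.69000°
PM-33: φ = +4.55028°, λ = +136.66639°
Bx = cos φ₂ cos Δλ = 0.978611,  By = cos φ₂ sin Δλ = 0.189804
φₘ = atan2(sin φ₁ + sin φ₂, √((cos φ₁ + Bx)² + By²)) = 17.40044°
λₘ = λ₁ + atan2(By, cos φ₁ + Bx) = 131.56759°

131.568°E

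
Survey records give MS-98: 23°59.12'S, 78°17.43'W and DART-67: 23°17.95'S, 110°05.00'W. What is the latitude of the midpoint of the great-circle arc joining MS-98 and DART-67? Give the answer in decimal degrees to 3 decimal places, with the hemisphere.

MS-98: φ = -23.98533°, λ = -78.29050°
DART-67: φ = -23.29917°, λ = -110.08333°
Bx = cos φ₂ cos Δλ = 0.780646,  By = cos φ₂ sin Δλ = -0.483886
φₘ = atan2(sin φ₁ + sin φ₂, √((cos φ₁ + Bx)² + By²)) = -24.47380°
λₘ = λ₁ + atan2(By, cos φ₁ + Bx) = -94.22969°

24.474°S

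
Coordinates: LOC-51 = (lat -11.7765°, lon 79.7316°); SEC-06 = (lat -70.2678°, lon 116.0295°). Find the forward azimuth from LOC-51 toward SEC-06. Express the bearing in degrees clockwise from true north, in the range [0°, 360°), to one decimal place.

167.0°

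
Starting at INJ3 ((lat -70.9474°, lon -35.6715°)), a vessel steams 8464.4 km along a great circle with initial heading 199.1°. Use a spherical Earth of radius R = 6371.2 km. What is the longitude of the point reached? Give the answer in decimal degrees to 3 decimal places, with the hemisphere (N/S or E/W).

δ = d/R = 8464.4/6371.2 = 1.328541 rad
φ₂ = arcsin(sin φ₁ cos δ + cos φ₁ sin δ cos θ)
   = arcsin(-0.94522·0.23989 + 0.32644·0.97080·-0.94495) = -31.74969°
λ₂ = λ₁ + atan2(sin θ sin δ cos φ₁, cos δ − sin φ₁ sin φ₂) = 166.26415°

166.264°E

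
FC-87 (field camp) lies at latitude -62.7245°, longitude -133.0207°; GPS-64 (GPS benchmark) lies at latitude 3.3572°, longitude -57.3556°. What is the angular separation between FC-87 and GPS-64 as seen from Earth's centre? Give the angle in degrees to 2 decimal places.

86.49°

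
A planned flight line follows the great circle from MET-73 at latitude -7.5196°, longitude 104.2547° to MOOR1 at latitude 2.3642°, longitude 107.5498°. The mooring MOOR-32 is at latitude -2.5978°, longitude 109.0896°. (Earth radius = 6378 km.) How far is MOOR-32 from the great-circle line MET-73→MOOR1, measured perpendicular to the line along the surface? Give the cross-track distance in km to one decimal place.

336.5 km

δ₁₃ = central angle MET-73→MOOR-32 = 0.120167 rad  (haversine)
θ₁₃ = bearing MET-73→MOOR-32 = 44.617°,  θ₁₂ = bearing MET-73→MOOR1 = 18.521°
dₓₜ = R·arcsin(sin δ₁₃ · sin(θ₁₃ − θ₁₂)) = 6378·arcsin(0.11988·sin(26.097°)) = 336.484 km
|dₓₜ| = 336.484 km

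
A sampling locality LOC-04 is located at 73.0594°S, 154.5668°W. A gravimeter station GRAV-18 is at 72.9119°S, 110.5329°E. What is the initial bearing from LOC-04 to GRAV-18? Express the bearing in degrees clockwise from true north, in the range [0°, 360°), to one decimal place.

224.1°

Δλ = -94.9003°
y = sin Δλ · cos φ₂ = -0.292768
x = cos φ₁ sin φ₂ − sin φ₁ cos φ₂ cos Δλ = -0.302528
θ = atan2(y, x) = -135.9393° → 224.0607° (mod 360°)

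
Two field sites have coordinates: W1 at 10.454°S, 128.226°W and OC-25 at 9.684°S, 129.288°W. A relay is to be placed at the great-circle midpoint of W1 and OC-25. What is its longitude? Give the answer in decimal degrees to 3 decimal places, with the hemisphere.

128.758°W

Bx = cos φ₂ cos Δλ = 0.985581,  By = cos φ₂ sin Δλ = -0.018270
φₘ = atan2(sin φ₁ + sin φ₂, √((cos φ₁ + Bx)² + By²)) = -10.06942°
λₘ = λ₁ + atan2(By, cos φ₁ + Bx) = -128.75763°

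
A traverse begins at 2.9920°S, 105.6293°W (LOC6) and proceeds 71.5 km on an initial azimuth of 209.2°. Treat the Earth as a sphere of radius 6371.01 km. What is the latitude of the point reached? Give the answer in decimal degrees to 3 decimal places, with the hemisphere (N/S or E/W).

3.553°S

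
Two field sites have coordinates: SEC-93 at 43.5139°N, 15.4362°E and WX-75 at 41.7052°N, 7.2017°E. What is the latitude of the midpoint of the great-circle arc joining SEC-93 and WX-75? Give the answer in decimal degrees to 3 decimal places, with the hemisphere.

Bx = cos φ₂ cos Δλ = 0.738881,  By = cos φ₂ sin Δλ = -0.106929
φₘ = atan2(sin φ₁ + sin φ₂, √((cos φ₁ + Bx)² + By²)) = 42.68331°
λₘ = λ₁ + atan2(By, cos φ₁ + Bx) = 11.25906°

42.683°N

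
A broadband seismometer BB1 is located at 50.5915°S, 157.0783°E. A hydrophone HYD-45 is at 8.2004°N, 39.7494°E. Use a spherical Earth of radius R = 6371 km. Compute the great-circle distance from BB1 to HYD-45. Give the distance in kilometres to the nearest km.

12620 km

Δφ = 58.7919°,  Δλ = -117.3289°
a = sin²(Δφ/2) + cos φ₁ cos φ₂ sin²(Δλ/2) = 0.699341
c = 2·arcsin(√a) = 1.980876 rad = 113.4958°
d = R·c = 6371 × 1.980876 = 12620.2 km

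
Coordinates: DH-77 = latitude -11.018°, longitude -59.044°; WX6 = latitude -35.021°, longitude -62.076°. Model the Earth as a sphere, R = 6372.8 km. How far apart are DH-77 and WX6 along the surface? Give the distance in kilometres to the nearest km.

2687 km

Δφ = -24.0030°,  Δλ = -3.0320°
a = sin²(Δφ/2) + cos φ₁ cos φ₂ sin²(Δλ/2) = 0.043801
c = 2·arcsin(√a) = 0.421689 rad = 24.1610°
d = R·c = 6372.8 × 0.421689 = 2687.3 km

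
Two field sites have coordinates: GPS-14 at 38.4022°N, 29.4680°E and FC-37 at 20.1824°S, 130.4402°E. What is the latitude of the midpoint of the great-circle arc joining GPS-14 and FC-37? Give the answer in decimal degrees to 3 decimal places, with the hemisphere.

Bx = cos φ₂ cos Δλ = -0.178646,  By = cos φ₂ sin Δλ = 0.921441
φₘ = atan2(sin φ₁ + sin φ₂, √((cos φ₁ + Bx)² + By²)) = 14.06502°
λₘ = λ₁ + atan2(By, cos φ₁ + Bx) = 86.17887°

14.065°N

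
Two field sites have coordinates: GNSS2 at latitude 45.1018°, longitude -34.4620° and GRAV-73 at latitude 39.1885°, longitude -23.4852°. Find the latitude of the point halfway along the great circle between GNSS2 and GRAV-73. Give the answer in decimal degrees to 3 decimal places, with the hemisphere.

Bx = cos φ₂ cos Δλ = 0.760891,  By = cos φ₂ sin Δλ = 0.147582
φₘ = atan2(sin φ₁ + sin φ₂, √((cos φ₁ + Bx)² + By²)) = 42.27587°
λₘ = λ₁ + atan2(By, cos φ₁ + Bx) = -28.71627°

42.276°N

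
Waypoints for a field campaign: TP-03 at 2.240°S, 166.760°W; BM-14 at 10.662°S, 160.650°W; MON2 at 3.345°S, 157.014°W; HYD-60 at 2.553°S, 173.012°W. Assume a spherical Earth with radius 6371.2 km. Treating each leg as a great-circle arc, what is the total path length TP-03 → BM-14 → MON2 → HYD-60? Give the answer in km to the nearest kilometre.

3840 km

TP-03→BM-14: c = 0.181146 rad, d = 1154.12 km
BM-14→MON2: c = 0.142374 rad, d = 907.09 km
MON2→HYD-60: c = 0.279186 rad, d = 1778.75 km
Total = 1154.12 + 907.09 + 1778.75 = 3839.96 km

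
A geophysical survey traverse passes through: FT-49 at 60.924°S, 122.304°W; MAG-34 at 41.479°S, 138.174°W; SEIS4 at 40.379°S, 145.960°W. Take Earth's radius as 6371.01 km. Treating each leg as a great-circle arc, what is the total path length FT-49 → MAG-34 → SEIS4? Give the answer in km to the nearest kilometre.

3079 km

FT-49→MAG-34: c = 0.378867 rad, d = 2413.77 km
MAG-34→SEIS4: c = 0.104410 rad, d = 665.20 km
Total = 2413.77 + 665.20 = 3078.97 km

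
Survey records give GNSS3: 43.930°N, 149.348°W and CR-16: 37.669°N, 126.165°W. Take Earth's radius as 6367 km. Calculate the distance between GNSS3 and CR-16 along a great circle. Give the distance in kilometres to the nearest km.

2062 km

Δφ = -6.2610°,  Δλ = 23.1830°
a = sin²(Δφ/2) + cos φ₁ cos φ₂ sin²(Δλ/2) = 0.025998
c = 2·arcsin(√a) = 0.323893 rad = 18.5577°
d = R·c = 6367 × 0.323893 = 2062.2 km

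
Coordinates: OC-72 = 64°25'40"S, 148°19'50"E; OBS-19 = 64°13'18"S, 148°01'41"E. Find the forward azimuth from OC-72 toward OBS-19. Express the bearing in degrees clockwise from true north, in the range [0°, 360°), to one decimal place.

OC-72: φ = -64.42778°, λ = +148.33056°
OBS-19: φ = -64.22167°, λ = +148.02806°
Δλ = -0.3025°
y = sin Δλ · cos φ₂ = -0.002296
x = cos φ₁ sin φ₂ − sin φ₁ cos φ₂ cos Δλ = 0.003592
θ = atan2(y, x) = -32.5883° → 327.4117° (mod 360°)

327.4°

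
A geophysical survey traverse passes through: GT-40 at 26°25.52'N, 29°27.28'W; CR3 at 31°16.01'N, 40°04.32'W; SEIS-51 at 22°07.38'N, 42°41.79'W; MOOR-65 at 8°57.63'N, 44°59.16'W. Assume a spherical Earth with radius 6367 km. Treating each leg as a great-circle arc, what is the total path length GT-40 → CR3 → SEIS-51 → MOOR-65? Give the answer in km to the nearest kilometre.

3696 km

GT-40: φ = +26.42533°, λ = -29.45467°
CR3: φ = +31.26683°, λ = -40.07200°
SEIS-51: φ = +22.12300°, λ = -42.69650°
MOOR-65: φ = +8.96050°, λ = -44.98600°
GT-40→CR3: c = 0.182862 rad, d = 1164.28 km
CR3→SEIS-51: c = 0.164734 rad, d = 1048.86 km
SEIS-51→MOOR-65: c = 0.232915 rad, d = 1482.97 km
Total = 1164.28 + 1048.86 + 1482.97 = 3696.12 km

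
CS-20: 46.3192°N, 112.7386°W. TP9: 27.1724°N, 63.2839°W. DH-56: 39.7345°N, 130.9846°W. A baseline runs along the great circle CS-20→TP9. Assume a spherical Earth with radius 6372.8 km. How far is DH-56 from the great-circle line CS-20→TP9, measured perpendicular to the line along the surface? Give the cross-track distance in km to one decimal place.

δ₁₃ = central angle CS-20→DH-56 = 0.258793 rad  (haversine)
θ₁₃ = bearing CS-20→DH-56 = 250.195°,  θ₁₂ = bearing CS-20→TP9 = 98.649°
dₓₜ = R·arcsin(sin δ₁₃ · sin(θ₁₃ − θ₁₂)) = 6372.8·arcsin(0.25591·sin(151.545°)) = 778.995 km
|dₓₜ| = 778.995 km

779.0 km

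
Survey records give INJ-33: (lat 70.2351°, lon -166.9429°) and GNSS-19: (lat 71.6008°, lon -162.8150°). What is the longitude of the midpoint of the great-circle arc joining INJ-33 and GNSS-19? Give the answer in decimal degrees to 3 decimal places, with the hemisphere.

164.950°W

Bx = cos φ₂ cos Δλ = 0.314817,  By = cos φ₂ sin Δλ = 0.022720
φₘ = atan2(sin φ₁ + sin φ₂, √((cos φ₁ + Bx)² + By²)) = 70.92942°
λₘ = λ₁ + atan2(By, cos φ₁ + Bx) = -164.95009°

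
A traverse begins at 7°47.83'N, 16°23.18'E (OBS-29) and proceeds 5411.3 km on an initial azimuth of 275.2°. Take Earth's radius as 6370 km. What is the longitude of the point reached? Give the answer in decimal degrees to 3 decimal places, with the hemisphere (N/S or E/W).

OBS-29: φ = +7.79717°, λ = +16.38633°
δ = d/R = 5411.3/6370 = 0.849498 rad
φ₂ = arcsin(sin φ₁ cos δ + cos φ₁ sin δ cos θ)
   = arcsin(0.13567·0.66036 + 0.99075·0.75095·0.09063) = 9.03397°
λ₂ = λ₁ + atan2(sin θ sin δ cos φ₁, cos δ − sin φ₁ sin φ₂) = -32.83616°

32.836°W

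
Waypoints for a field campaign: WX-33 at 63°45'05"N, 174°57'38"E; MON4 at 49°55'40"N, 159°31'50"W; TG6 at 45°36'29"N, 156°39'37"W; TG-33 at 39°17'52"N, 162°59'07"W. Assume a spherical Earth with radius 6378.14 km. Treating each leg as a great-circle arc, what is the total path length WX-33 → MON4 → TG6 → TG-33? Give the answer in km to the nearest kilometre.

WX-33: φ = +63.75139°, λ = +174.96056°
MON4: φ = +49.92778°, λ = -159.53056°
TG6: φ = +45.60806°, λ = -156.66028°
TG-33: φ = +39.29778°, λ = -162.98528°
WX-33→MON4: c = 0.338416 rad, d = 2158.46 km
MON4→TG6: c = 0.082555 rad, d = 526.55 km
TG6→TG-33: c = 0.136884 rad, d = 873.07 km
Total = 2158.46 + 526.55 + 873.07 = 3558.08 km

3558 km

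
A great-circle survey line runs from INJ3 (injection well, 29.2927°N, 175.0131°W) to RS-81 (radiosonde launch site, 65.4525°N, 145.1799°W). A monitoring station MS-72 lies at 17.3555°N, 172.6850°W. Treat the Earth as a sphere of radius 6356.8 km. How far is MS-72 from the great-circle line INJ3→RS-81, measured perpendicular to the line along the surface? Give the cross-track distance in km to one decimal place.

651.7 km

δ₁₃ = central angle INJ3→MS-72 = 0.211640 rad  (haversine)
θ₁₃ = bearing INJ3→MS-72 = 169.364°,  θ₁₂ = bearing INJ3→RS-81 = 18.520°
dₓₜ = R·arcsin(sin δ₁₃ · sin(θ₁₃ − θ₁₂)) = 6356.8·arcsin(0.21006·sin(150.844°)) = 651.704 km
|dₓₜ| = 651.704 km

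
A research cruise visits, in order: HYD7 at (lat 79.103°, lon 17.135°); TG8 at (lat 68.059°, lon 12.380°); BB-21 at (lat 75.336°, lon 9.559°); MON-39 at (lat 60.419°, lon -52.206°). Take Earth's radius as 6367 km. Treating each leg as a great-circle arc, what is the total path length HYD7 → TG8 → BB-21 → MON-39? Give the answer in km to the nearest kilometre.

4915 km

HYD7→TG8: c = 0.194019 rad, d = 1235.32 km
TG8→BB-21: c = 0.127909 rad, d = 814.40 km
BB-21→MON-39: c = 0.449988 rad, d = 2865.07 km
Total = 1235.32 + 814.40 + 2865.07 = 4914.79 km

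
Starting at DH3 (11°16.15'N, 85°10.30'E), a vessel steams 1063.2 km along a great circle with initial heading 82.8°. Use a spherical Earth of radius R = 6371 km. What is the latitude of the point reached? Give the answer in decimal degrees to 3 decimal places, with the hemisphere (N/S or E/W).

12.305°N

DH3: φ = +11.26917°, λ = +85.17167°
δ = d/R = 1063.2/6371 = 0.166881 rad
φ₂ = arcsin(sin φ₁ cos δ + cos φ₁ sin δ cos θ)
   = arcsin(0.19542·0.98611 + 0.98072·0.16611·0.12533) = 12.30531°
λ₂ = λ₁ + atan2(sin θ sin δ cos φ₁, cos δ − sin φ₁ sin φ₂) = 94.88234°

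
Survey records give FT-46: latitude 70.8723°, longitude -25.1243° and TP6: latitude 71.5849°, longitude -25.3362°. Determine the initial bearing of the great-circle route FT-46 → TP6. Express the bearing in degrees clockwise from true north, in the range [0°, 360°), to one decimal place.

354.6°

Δλ = -0.2119°
y = sin Δλ · cos φ₂ = -0.001168
x = cos φ₁ sin φ₂ − sin φ₁ cos φ₂ cos Δλ = 0.012439
θ = atan2(y, x) = -5.3657° → 354.6343° (mod 360°)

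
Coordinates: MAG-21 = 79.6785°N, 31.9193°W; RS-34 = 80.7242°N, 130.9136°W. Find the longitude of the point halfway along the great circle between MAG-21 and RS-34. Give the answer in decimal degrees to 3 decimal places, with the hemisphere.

77.877°W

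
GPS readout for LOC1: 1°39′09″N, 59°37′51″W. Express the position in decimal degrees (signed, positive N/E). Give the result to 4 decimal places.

+1.6525°, -59.6308°

lat: 1.6525° N → +1.6525°
lon: 59.6308° W → -59.6308°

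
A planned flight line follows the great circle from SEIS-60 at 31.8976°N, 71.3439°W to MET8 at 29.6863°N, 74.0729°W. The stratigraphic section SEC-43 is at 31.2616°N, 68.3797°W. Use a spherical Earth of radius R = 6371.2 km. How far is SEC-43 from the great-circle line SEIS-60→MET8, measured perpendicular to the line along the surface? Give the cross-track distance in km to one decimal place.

δ₁₃ = central angle SEIS-60→SEC-43 = 0.045448 rad  (haversine)
θ₁₃ = bearing SEIS-60→SEC-43 = 103.357°,  θ₁₂ = bearing SEIS-60→MET8 = 227.378°
dₓₜ = R·arcsin(sin δ₁₃ · sin(θ₁₃ − θ₁₂)) = 6371.2·arcsin(0.04543·sin(-124.021°)) = -239.971 km
|dₓₜ| = 239.971 km

240.0 km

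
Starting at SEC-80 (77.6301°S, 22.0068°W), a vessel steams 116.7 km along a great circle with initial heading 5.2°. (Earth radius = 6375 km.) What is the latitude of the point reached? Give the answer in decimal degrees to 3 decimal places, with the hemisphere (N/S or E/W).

76.585°S

δ = d/R = 116.7/6375 = 0.018306 rad
φ₂ = arcsin(sin φ₁ cos δ + cos φ₁ sin δ cos θ)
   = arcsin(-0.97678·0.99983 + 0.21422·0.01830·0.99588) = -76.58524°
λ₂ = λ₁ + atan2(sin θ sin δ cos φ₁, cos δ − sin φ₁ sin φ₂) = -21.59708°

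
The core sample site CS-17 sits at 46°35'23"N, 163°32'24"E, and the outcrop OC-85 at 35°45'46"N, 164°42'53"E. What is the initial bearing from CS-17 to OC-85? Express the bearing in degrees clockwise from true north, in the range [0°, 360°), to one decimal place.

174.9°

CS-17: φ = +46.58972°, λ = +163.54000°
OC-85: φ = +35.76278°, λ = +164.71472°
Δλ = 1.1747°
y = sin Δλ · cos φ₂ = 0.016636
x = cos φ₁ sin φ₂ − sin φ₁ cos φ₂ cos Δλ = -0.187719
θ = atan2(y, x) = 174.9357° → 174.9357° (mod 360°)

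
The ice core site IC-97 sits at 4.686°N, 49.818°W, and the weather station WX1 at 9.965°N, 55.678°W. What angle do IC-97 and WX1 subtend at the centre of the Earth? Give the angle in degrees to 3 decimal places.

Δφ = 5.2790°,  Δλ = -5.8600°
a = sin²(Δφ/2) + cos φ₁ cos φ₂ sin²(Δλ/2) = 0.004686
c = 2·arcsin(√a) = 0.137010 rad = 7.8501°

7.850°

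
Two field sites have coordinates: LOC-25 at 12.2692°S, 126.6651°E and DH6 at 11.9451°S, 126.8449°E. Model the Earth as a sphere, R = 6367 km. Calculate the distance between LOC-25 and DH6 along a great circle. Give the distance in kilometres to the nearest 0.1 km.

41.0 km

Δφ = 0.3241°,  Δλ = 0.1798°
a = sin²(Δφ/2) + cos φ₁ cos φ₂ sin²(Δλ/2) = 0.000010
c = 2·arcsin(√a) = 0.006435 rad = 0.3687°
d = R·c = 6367 × 0.006435 = 41.0 km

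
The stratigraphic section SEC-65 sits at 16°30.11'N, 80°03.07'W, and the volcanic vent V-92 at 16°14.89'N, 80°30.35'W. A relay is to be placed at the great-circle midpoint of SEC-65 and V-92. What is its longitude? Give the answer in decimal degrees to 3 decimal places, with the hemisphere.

80.279°W

SEC-65: φ = +16.50183°, λ = -80.05117°
V-92: φ = +16.24817°, λ = -80.50583°
Bx = cos φ₂ cos Δλ = 0.960029,  By = cos φ₂ sin Δλ = -0.007618
φₘ = atan2(sin φ₁ + sin φ₂, √((cos φ₁ + Bx)² + By²)) = 16.37512°
λₘ = λ₁ + atan2(By, cos φ₁ + Bx) = -80.27865°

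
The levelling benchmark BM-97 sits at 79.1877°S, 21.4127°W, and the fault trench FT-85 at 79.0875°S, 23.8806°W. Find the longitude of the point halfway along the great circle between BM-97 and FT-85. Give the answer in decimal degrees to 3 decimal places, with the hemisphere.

22.652°W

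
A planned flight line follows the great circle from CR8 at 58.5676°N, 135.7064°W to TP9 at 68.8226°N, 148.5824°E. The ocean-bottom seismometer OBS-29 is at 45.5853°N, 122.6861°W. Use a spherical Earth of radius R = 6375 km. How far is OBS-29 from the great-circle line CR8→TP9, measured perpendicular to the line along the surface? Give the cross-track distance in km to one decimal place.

δ₁₃ = central angle CR8→OBS-29 = 0.265138 rad  (haversine)
θ₁₃ = bearing CR8→OBS-29 = 143.008°,  θ₁₂ = bearing CR8→TP9 = 319.521°
dₓₜ = R·arcsin(sin δ₁₃ · sin(θ₁₃ − θ₁₂)) = 6375·arcsin(0.26204·sin(-176.513°)) = -101.601 km
|dₓₜ| = 101.601 km

101.6 km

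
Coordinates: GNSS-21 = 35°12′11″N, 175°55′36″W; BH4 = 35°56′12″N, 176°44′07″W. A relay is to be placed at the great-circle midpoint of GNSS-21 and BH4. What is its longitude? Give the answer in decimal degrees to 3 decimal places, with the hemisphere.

GNSS-21: φ = +35.20306°, λ = -175.92667°
BH4: φ = +35.93667°, λ = -176.73528°
Bx = cos φ₂ cos Δλ = 0.809586,  By = cos φ₂ sin Δλ = -0.011426
φₘ = atan2(sin φ₁ + sin φ₂, √((cos φ₁ + Bx)² + By²)) = 35.57054°
λₘ = λ₁ + atan2(By, cos φ₁ + Bx) = -176.32912°

176.329°W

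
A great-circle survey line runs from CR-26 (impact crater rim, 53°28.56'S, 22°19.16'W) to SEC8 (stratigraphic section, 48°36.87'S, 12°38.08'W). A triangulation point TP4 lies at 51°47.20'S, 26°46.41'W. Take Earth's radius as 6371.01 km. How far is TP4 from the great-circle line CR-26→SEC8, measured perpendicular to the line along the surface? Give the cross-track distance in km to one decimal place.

CR-26: φ = -53.47600°, λ = -22.31933°
SEC8: φ = -48.61450°, λ = -12.63467°
TP4: φ = -51.78667°, λ = -26.77350°
δ₁₃ = central angle CR-26→TP4 = 0.055623 rad  (haversine)
θ₁₃ = bearing CR-26→TP4 = 300.216°,  θ₁₂ = bearing CR-26→SEC8 = 55.243°
dₓₜ = R·arcsin(sin δ₁₃ · sin(θ₁₃ − θ₁₂)) = 6371.01·arcsin(0.05559·sin(244.974°)) = -321.074 km
|dₓₜ| = 321.074 km

321.1 km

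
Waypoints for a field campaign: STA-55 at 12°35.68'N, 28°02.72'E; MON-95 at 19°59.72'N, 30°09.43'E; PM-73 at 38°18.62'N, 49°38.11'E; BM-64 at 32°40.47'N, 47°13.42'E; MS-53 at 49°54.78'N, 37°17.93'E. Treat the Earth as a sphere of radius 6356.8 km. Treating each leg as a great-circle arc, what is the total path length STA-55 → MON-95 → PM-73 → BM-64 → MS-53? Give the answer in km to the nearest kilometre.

6354 km

STA-55: φ = +12.59467°, λ = +28.04533°
MON-95: φ = +19.99533°, λ = +30.15717°
PM-73: φ = +38.31033°, λ = +49.63517°
BM-64: φ = +32.67450°, λ = +47.22367°
MS-53: φ = +49.91300°, λ = +37.29883°
STA-55→MON-95: c = 0.133915 rad, d = 851.27 km
MON-95→PM-73: c = 0.434351 rad, d = 2761.08 km
PM-73→BM-64: c = 0.104150 rad, d = 662.06 km
BM-64→MS-53: c = 0.327133 rad, d = 2079.52 km
Total = 851.27 + 2761.08 + 662.06 + 2079.52 = 6353.93 km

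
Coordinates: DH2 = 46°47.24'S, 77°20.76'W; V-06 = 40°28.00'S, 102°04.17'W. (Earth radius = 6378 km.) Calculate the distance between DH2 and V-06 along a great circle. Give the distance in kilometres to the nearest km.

DH2: φ = -46.78733°, λ = -77.34600°
V-06: φ = -40.46667°, λ = -102.06950°
Δφ = 6.3207°,  Δλ = -24.7235°
a = sin²(Δφ/2) + cos φ₁ cos φ₂ sin²(Δλ/2) = 0.026914
c = 2·arcsin(√a) = 0.329598 rad = 18.8846°
d = R·c = 6378 × 0.329598 = 2102.2 km

2102 km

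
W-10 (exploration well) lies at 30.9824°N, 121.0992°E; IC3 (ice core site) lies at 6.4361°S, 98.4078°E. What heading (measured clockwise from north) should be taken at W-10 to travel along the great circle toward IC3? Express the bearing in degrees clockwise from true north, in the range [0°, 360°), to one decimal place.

Δλ = -22.6914°
y = sin Δλ · cos φ₂ = -0.383336
x = cos φ₁ sin φ₂ − sin φ₁ cos φ₂ cos Δλ = -0.568038
θ = atan2(y, x) = -145.9868° → 214.0132° (mod 360°)

214.0°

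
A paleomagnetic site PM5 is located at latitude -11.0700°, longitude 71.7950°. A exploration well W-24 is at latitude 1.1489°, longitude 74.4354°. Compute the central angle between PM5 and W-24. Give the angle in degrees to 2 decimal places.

12.50°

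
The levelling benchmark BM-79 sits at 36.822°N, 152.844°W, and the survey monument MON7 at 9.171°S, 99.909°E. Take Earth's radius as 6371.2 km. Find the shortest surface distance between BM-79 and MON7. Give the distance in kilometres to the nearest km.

12149 km

Δφ = -45.9930°,  Δλ = -107.2470°
a = sin²(Δφ/2) + cos φ₁ cos φ₂ sin²(Δλ/2) = 0.664915
c = 2·arcsin(√a) = 1.906920 rad = 109.2585°
d = R·c = 6371.2 × 1.906920 = 12149.4 km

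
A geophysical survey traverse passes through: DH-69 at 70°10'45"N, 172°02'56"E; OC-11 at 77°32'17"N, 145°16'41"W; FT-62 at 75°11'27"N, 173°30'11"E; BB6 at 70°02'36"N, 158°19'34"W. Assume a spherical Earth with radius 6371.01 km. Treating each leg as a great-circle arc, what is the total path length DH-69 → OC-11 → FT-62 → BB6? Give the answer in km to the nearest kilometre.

3668 km

DH-69: φ = +70.17917°, λ = +172.04889°
OC-11: φ = +77.53806°, λ = -145.27806°
FT-62: φ = +75.19083°, λ = +173.50306°
BB6: φ = +70.04333°, λ = -158.32611°
DH-69→OC-11: c = 0.235532 rad, d = 1500.58 km
OC-11→FT-62: c = 0.170541 rad, d = 1086.52 km
FT-62→BB6: c = 0.169714 rad, d = 1081.25 km
Total = 1500.58 + 1086.52 + 1081.25 = 3668.35 km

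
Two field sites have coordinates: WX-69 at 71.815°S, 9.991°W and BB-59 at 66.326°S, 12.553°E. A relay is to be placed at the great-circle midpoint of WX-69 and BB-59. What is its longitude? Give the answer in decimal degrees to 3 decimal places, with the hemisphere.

Bx = cos φ₂ cos Δλ = 0.370849,  By = cos φ₂ sin Δλ = 0.153945
φₘ = atan2(sin φ₁ + sin φ₂, √((cos φ₁ + Bx)² + By²)) = -69.43428°
λₘ = λ₁ + atan2(By, cos φ₁ + Bx) = 2.71207°

2.712°E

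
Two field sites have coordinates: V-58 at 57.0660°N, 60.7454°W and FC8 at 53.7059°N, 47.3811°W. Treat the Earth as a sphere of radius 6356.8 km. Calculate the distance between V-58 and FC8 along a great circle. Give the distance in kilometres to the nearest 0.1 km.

919.1 km

Δφ = -3.3601°,  Δλ = 13.3643°
a = sin²(Δφ/2) + cos φ₁ cos φ₂ sin²(Δλ/2) = 0.005217
c = 2·arcsin(√a) = 0.144583 rad = 8.2840°
d = R·c = 6356.8 × 0.144583 = 919.1 km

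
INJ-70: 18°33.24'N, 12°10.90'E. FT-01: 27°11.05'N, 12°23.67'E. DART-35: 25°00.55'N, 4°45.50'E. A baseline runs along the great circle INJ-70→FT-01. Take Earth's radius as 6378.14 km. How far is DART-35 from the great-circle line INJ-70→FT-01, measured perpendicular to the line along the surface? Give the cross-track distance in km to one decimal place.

764.6 km

INJ-70: φ = +18.55400°, λ = +12.18167°
FT-01: φ = +27.18417°, λ = +12.39450°
DART-35: φ = +25.00917°, λ = +4.75833°
δ₁₃ = central angle INJ-70→DART-35 = 0.164750 rad  (haversine)
θ₁₃ = bearing INJ-70→DART-35 = 314.446°,  θ₁₂ = bearing INJ-70→FT-01 = 1.261°
dₓₜ = R·arcsin(sin δ₁₃ · sin(θ₁₃ − θ₁₂)) = 6378.14·arcsin(0.16401·sin(313.184°)) = -764.563 km
|dₓₜ| = 764.563 km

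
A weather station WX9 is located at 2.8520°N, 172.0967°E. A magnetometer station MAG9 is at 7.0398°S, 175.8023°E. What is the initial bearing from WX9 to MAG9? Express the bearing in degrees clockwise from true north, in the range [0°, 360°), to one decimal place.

Δλ = 3.7056°
y = sin Δλ · cos φ₂ = 0.064143
x = cos φ₁ sin φ₂ − sin φ₁ cos φ₂ cos Δλ = -0.171685
θ = atan2(y, x) = 159.5140° → 159.5140° (mod 360°)

159.5°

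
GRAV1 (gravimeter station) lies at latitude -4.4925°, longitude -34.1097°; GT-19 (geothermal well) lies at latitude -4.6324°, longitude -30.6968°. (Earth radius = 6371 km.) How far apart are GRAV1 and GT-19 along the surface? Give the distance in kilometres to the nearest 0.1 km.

Δφ = -0.1399°,  Δλ = 3.4129°
a = sin²(Δφ/2) + cos φ₁ cos φ₂ sin²(Δλ/2) = 0.000883
c = 2·arcsin(√a) = 0.059428 rad = 3.4050°
d = R·c = 6371 × 0.059428 = 378.6 km

378.6 km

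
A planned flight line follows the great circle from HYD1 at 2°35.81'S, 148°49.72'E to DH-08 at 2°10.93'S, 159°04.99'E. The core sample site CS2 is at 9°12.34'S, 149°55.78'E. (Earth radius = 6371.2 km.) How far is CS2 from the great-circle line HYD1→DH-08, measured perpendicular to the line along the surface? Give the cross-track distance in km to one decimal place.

HYD1: φ = -2.59683°, λ = +148.82867°
DH-08: φ = -2.18217°, λ = +159.08317°
CS2: φ = -9.20567°, λ = +149.92967°
δ₁₃ = central angle HYD1→CS2 = 0.116917 rad  (haversine)
θ₁₃ = bearing HYD1→CS2 = 170.642°,  θ₁₂ = bearing HYD1→DH-08 = 87.903°
dₓₜ = R·arcsin(sin δ₁₃ · sin(θ₁₃ − θ₁₂)) = 6371.2·arcsin(0.11665·sin(82.739°)) = 738.902 km
|dₓₜ| = 738.902 km

738.9 km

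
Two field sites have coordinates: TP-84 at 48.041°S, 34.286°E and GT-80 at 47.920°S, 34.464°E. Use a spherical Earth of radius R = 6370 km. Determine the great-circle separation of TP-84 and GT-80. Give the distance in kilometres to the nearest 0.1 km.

Δφ = 0.1210°,  Δλ = 0.1780°
a = sin²(Δφ/2) + cos φ₁ cos φ₂ sin²(Δλ/2) = 0.000002
c = 2·arcsin(√a) = 0.002964 rad = 0.1698°
d = R·c = 6370 × 0.002964 = 18.9 km

18.9 km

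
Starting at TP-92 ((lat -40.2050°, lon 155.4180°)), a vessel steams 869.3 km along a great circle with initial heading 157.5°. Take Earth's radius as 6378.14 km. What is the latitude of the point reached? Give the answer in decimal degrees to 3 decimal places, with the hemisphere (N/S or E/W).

δ = d/R = 869.3/6378.14 = 0.136294 rad
φ₂ = arcsin(sin φ₁ cos δ + cos φ₁ sin δ cos θ)
   = arcsin(-0.64552·0.99073 + 0.76374·0.13587·-0.92388) = -47.34186°
λ₂ = λ₁ + atan2(sin θ sin δ cos φ₁, cos δ − sin φ₁ sin φ₂) = 159.81880°

47.342°S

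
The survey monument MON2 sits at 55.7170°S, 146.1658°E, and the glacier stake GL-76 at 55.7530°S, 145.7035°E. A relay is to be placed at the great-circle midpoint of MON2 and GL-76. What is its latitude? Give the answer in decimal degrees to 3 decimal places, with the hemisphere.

55.735°S

Bx = cos φ₂ cos Δλ = 0.562743,  By = cos φ₂ sin Δλ = -0.004541
φₘ = atan2(sin φ₁ + sin φ₂, √((cos φ₁ + Bx)² + By²)) = -55.73522°
λₘ = λ₁ + atan2(By, cos φ₁ + Bx) = 145.93476°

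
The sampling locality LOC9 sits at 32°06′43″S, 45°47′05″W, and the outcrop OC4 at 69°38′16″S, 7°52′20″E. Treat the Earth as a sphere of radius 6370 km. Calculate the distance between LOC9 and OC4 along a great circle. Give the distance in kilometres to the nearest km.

LOC9: φ = -32.11194°, λ = -45.78472°
OC4: φ = -69.63778°, λ = +7.87222°
Δφ = -37.5258°,  Δλ = 53.6569°
a = sin²(Δφ/2) + cos φ₁ cos φ₂ sin²(Δλ/2) = 0.163493
c = 2·arcsin(√a) = 0.832519 rad = 47.6998°
d = R·c = 6370 × 0.832519 = 5303.1 km

5303 km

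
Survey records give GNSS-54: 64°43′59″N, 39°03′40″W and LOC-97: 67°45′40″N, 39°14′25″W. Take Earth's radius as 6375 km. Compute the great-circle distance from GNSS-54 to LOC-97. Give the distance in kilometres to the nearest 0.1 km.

337.0 km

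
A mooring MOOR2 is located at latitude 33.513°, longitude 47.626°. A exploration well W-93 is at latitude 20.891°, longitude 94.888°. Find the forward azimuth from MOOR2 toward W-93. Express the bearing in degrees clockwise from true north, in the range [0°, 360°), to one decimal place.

Δλ = 47.2620°
y = sin Δλ · cos φ₂ = 0.686181
x = cos φ₁ sin φ₂ − sin φ₁ cos φ₂ cos Δλ = -0.052755
θ = atan2(y, x) = 94.3963° → 94.3963° (mod 360°)

94.4°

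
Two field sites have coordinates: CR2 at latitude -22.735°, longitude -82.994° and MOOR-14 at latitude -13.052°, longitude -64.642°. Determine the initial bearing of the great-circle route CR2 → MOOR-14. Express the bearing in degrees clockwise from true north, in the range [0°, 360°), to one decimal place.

64.1°

Δλ = 18.3520°
y = sin Δλ · cos φ₂ = 0.306720
x = cos φ₁ sin φ₂ − sin φ₁ cos φ₂ cos Δλ = 0.149049
θ = atan2(y, x) = 64.0828° → 64.0828° (mod 360°)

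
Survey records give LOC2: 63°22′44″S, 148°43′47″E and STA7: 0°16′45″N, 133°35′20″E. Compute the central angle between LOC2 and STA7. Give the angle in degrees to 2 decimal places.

64.65°

LOC2: φ = -63.37889°, λ = +148.72972°
STA7: φ = +0.27917°, λ = +133.58889°
Δφ = 63.6581°,  Δλ = -15.1408°
a = sin²(Δφ/2) + cos φ₁ cos φ₂ sin²(Δλ/2) = 0.285914
c = 2·arcsin(√a) = 1.128326 rad = 64.6483°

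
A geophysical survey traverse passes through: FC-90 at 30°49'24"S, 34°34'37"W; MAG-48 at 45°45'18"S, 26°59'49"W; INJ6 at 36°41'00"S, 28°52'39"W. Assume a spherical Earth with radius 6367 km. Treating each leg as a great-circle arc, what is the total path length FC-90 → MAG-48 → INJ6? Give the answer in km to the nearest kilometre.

2804 km

FC-90: φ = -30.82333°, λ = -34.57694°
MAG-48: φ = -45.75500°, λ = -26.99694°
INJ6: φ = -36.68333°, λ = -28.87750°
FC-90→MAG-48: c = 0.280208 rad, d = 1784.08 km
MAG-48→INJ6: c = 0.160231 rad, d = 1020.19 km
Total = 1784.08 + 1020.19 = 2804.27 km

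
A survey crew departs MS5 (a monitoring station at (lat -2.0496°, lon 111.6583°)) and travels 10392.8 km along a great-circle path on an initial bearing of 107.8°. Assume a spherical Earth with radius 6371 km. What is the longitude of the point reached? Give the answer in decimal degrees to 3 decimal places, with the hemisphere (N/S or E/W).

δ = d/R = 10392.8/6371 = 1.631267 rad
φ₂ = arcsin(sin φ₁ cos δ + cos φ₁ sin δ cos θ)
   = arcsin(-0.03576·-0.06043 + 0.99936·0.99817·-0.30570) = -17.62465°
λ₂ = λ₁ + atan2(sin θ sin δ cos φ₁, cos δ − sin φ₁ sin φ₂) = -154.05082°

154.051°W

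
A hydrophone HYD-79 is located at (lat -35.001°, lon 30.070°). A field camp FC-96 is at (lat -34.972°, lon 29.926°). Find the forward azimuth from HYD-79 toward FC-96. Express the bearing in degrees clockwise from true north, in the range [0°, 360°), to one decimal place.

Δλ = -0.1440°
y = sin Δλ · cos φ₂ = -0.002059
x = cos φ₁ sin φ₂ − sin φ₁ cos φ₂ cos Δλ = 0.000505
θ = atan2(y, x) = -76.2312° → 283.7688° (mod 360°)

283.8°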